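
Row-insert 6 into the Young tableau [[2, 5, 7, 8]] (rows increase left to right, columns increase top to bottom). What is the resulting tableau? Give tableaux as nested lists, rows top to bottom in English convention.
[[2, 5, 6, 8], [7]]

In row 1, 6 replaces 7 (the leftmost entry greater than 6); 7 is bumped to row 2. 7 starts a new row 2. The new tableau is [[2, 5, 6, 8], [7]].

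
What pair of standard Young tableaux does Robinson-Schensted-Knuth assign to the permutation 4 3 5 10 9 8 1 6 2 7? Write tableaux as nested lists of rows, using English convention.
Insert each entry of the permutation into P by Schensted row insertion, recording in Q the position of each new cell.

Insert 4: appended to row 1. P = [[4]].
Insert 3: 3 bumps 4 from row 1; 4 starts row 2. P = [[3], [4]].
Insert 5: appended to row 1. P = [[3, 5], [4]].
Insert 10: appended to row 1. P = [[3, 5, 10], [4]].
Insert 9: 9 bumps 10 from row 1; 10 appends to row 2. P = [[3, 5, 9], [4, 10]].
Insert 8: 8 bumps 9 from row 1; 9 bumps 10 from row 2; 10 starts row 3. P = [[3, 5, 8], [4, 9], [10]].
Insert 1: 1 bumps 3 from row 1; 3 bumps 4 from row 2; 4 bumps 10 from row 3; 10 starts row 4. P = [[1, 5, 8], [3, 9], [4], [10]].
Insert 6: 6 bumps 8 from row 1; 8 bumps 9 from row 2; 9 appends to row 3. P = [[1, 5, 6], [3, 8], [4, 9], [10]].
Insert 2: 2 bumps 5 from row 1; 5 bumps 8 from row 2; 8 bumps 9 from row 3; 9 bumps 10 from row 4; 10 starts row 5. P = [[1, 2, 6], [3, 5], [4, 8], [9], [10]].
Insert 7: appended to row 1. P = [[1, 2, 6, 7], [3, 5], [4, 8], [9], [10]].

So P = [[1, 2, 6, 7], [3, 5], [4, 8], [9], [10]], Q = [[1, 3, 4, 10], [2, 5], [6, 8], [7], [9]].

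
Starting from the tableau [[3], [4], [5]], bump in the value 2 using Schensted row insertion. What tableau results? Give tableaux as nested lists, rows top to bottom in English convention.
In row 1, 2 replaces 3 (the leftmost entry greater than 2); 3 is bumped to row 2. In row 2, 3 replaces 4 (the leftmost entry greater than 3); 4 is bumped to row 3. In row 3, 4 replaces 5 (the leftmost entry greater than 4); 5 is bumped to row 4. 5 starts a new row 4. The new tableau is [[2], [3], [4], [5]].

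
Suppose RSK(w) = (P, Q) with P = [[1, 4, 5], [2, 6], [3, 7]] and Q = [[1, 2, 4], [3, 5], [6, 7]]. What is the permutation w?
3 4 2 7 6 1 5

Reverse the RSK construction: for i from n down to 1, find the cell of Q containing i, remove the entry at that cell from P, and reverse-bump it up through P; the value ejected from row 1 is w(i).

Step i=7: Q has 7 at row 3, column 2; remove 7 from row 3 of P and reverse-bump: 7 enters row 2 and ejects 6; 6 enters row 1 and ejects 5. So w(7) = 5. P is now [[1, 4, 6], [2, 7], [3]].
Step i=6: Q has 6 at row 3, column 1; remove 3 from row 3 of P and reverse-bump: 3 enters row 2 and ejects 2; 2 enters row 1 and ejects 1. So w(6) = 1. P is now [[2, 4, 6], [3, 7]].
Step i=5: Q has 5 at row 2, column 2; remove 7 from row 2 of P and reverse-bump: 7 enters row 1 and ejects 6. So w(5) = 6. P is now [[2, 4, 7], [3]].
Step i=4: Q has 4 at row 1, column 3; remove that cell from P, ejecting 7. So w(4) = 7. P is now [[2, 4], [3]].
Step i=3: Q has 3 at row 2, column 1; remove 3 from row 2 of P and reverse-bump: 3 enters row 1 and ejects 2. So w(3) = 2. P is now [[3, 4]].
Step i=2: Q has 2 at row 1, column 2; remove that cell from P, ejecting 4. So w(2) = 4. P is now [[3]].
Step i=1: Q has 1 at row 1, column 1; remove that cell from P, ejecting 3. So w(1) = 3. P is now [].

So w = 3 4 2 7 6 1 5.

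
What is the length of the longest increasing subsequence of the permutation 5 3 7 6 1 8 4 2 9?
4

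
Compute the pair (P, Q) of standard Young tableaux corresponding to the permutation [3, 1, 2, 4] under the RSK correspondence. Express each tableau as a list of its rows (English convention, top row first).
P = [[1, 2, 4], [3]], Q = [[1, 3, 4], [2]]

Insert each entry of the permutation into P by Schensted row insertion, recording in Q the position of each new cell.

Insert 3: appended to row 1. P = [[3]], Q = [[1]].
Insert 1: 1 bumps 3 from row 1; 3 starts row 2. P = [[1], [3]], Q = [[1], [2]].
Insert 2: appended to row 1. P = [[1, 2], [3]], Q = [[1, 3], [2]].
Insert 4: appended to row 1. P = [[1, 2, 4], [3]], Q = [[1, 3, 4], [2]].

So P = [[1, 2, 4], [3]], Q = [[1, 3, 4], [2]].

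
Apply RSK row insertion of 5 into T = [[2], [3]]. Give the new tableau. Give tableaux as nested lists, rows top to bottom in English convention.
5 is larger than every entry of row 1, so it is appended to row 1. The new tableau is [[2, 5], [3]].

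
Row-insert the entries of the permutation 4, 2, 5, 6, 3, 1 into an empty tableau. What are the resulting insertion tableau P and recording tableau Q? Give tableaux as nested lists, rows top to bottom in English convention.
Insert each entry of the permutation into P by Schensted row insertion, recording in Q the position of each new cell.

Insert 4: appended to row 1. P = [[4]], Q = [[1]].
Insert 2: 2 bumps 4 from row 1; 4 starts row 2. P = [[2], [4]], Q = [[1], [2]].
Insert 5: appended to row 1. P = [[2, 5], [4]], Q = [[1, 3], [2]].
Insert 6: appended to row 1. P = [[2, 5, 6], [4]], Q = [[1, 3, 4], [2]].
Insert 3: 3 bumps 5 from row 1; 5 appends to row 2. P = [[2, 3, 6], [4, 5]], Q = [[1, 3, 4], [2, 5]].
Insert 1: 1 bumps 2 from row 1; 2 bumps 4 from row 2; 4 starts row 3. P = [[1, 3, 6], [2, 5], [4]], Q = [[1, 3, 4], [2, 5], [6]].

So P = [[1, 3, 6], [2, 5], [4]], Q = [[1, 3, 4], [2, 5], [6]].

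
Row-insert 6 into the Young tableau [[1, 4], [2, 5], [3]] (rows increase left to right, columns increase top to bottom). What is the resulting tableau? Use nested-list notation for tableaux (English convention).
6 is larger than every entry of row 1, so it is appended to row 1. The new tableau is [[1, 4, 6], [2, 5], [3]].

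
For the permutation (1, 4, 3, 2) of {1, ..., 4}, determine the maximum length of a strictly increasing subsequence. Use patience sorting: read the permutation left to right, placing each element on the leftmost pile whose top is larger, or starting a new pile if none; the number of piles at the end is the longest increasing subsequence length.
2

1: new pile. tops = [1]
4: new pile. tops = [1, 4]
3: onto pile 2 (replacing 4). tops = [1, 3]
2: onto pile 2 (replacing 3). tops = [1, 2]

2 piles, so the longest increasing subsequence has length 2.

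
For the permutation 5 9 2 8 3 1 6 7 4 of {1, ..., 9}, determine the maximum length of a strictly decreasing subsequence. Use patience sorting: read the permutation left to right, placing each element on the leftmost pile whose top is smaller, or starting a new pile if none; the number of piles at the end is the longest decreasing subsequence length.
5: new pile. tops = [5]
9: onto pile 1 (replacing 5). tops = [9]
2: new pile. tops = [9, 2]
8: onto pile 2 (replacing 2). tops = [9, 8]
3: new pile. tops = [9, 8, 3]
1: new pile. tops = [9, 8, 3, 1]
6: onto pile 3 (replacing 3). tops = [9, 8, 6, 1]
7: onto pile 3 (replacing 6). tops = [9, 8, 7, 1]
4: onto pile 4 (replacing 1). tops = [9, 8, 7, 4]

4 piles, so the longest decreasing subsequence has length 4.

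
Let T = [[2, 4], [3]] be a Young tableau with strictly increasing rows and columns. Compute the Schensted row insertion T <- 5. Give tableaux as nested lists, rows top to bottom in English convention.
5 is larger than every entry of row 1, so it is appended to row 1. The new tableau is [[2, 4, 5], [3]].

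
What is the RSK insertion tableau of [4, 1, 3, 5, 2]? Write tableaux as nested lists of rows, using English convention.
Insert 4: appended to row 1. P = [[4]].
Insert 1: 1 bumps 4 from row 1; 4 starts row 2. P = [[1], [4]].
Insert 3: appended to row 1. P = [[1, 3], [4]].
Insert 5: appended to row 1. P = [[1, 3, 5], [4]].
Insert 2: 2 bumps 3 from row 1; 3 bumps 4 from row 2; 4 starts row 3. P = [[1, 2, 5], [3], [4]].

So P = [[1, 2, 5], [3], [4]].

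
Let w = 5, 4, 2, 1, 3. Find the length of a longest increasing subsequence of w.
2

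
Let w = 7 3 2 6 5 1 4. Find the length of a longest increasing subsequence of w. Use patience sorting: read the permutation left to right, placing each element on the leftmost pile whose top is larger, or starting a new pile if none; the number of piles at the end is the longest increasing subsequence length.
7: new pile. tops = [7]
3: onto pile 1 (replacing 7). tops = [3]
2: onto pile 1 (replacing 3). tops = [2]
6: new pile. tops = [2, 6]
5: onto pile 2 (replacing 6). tops = [2, 5]
1: onto pile 1 (replacing 2). tops = [1, 5]
4: onto pile 2 (replacing 5). tops = [1, 4]

2 piles, so the longest increasing subsequence has length 2.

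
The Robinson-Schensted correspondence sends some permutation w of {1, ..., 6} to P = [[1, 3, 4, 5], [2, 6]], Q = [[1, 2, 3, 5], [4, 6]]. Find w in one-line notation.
2 3 4 1 6 5

Reverse RSK: for i = n, n-1, ..., 1, locate i in Q, remove the corresponding corner cell from P, and reverse-bump its entry up through P; the value ejected from row 1 is w(i).

So w = 2 3 4 1 6 5.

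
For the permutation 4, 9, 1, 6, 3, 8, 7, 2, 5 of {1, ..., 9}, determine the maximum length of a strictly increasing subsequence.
3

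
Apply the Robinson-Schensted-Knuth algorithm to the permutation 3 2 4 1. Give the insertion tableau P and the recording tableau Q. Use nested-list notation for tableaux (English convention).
Insert each entry of the permutation into P by Schensted row insertion, recording in Q the position of each new cell.

Insert 3: appended to row 1. P = [[3]].
Insert 2: 2 bumps 3 from row 1; 3 starts row 2. P = [[2], [3]].
Insert 4: appended to row 1. P = [[2, 4], [3]].
Insert 1: 1 bumps 2 from row 1; 2 bumps 3 from row 2; 3 starts row 3. P = [[1, 4], [2], [3]].

So P = [[1, 4], [2], [3]], Q = [[1, 3], [2], [4]].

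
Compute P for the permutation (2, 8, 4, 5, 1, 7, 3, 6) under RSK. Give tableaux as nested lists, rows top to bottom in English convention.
P = [[1, 3, 5, 6], [2, 4, 7], [8]]

Insert 2: appended to row 1. P = [[2]].
Insert 8: appended to row 1. P = [[2, 8]].
Insert 4: 4 bumps 8 from row 1; 8 starts row 2. P = [[2, 4], [8]].
Insert 5: appended to row 1. P = [[2, 4, 5], [8]].
Insert 1: 1 bumps 2 from row 1; 2 bumps 8 from row 2; 8 starts row 3. P = [[1, 4, 5], [2], [8]].
Insert 7: appended to row 1. P = [[1, 4, 5, 7], [2], [8]].
Insert 3: 3 bumps 4 from row 1; 4 appends to row 2. P = [[1, 3, 5, 7], [2, 4], [8]].
Insert 6: 6 bumps 7 from row 1; 7 appends to row 2. P = [[1, 3, 5, 6], [2, 4, 7], [8]].

So P = [[1, 3, 5, 6], [2, 4, 7], [8]].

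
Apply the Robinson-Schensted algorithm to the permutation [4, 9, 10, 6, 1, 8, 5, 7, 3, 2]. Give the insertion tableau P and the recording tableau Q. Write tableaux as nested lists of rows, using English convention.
Insert each entry of the permutation into P by Schensted row insertion, recording in Q the position of each new cell.

Insert 4: appended to row 1. P = [[4]], Q = [[1]].
Insert 9: appended to row 1. P = [[4, 9]], Q = [[1, 2]].
Insert 10: appended to row 1. P = [[4, 9, 10]], Q = [[1, 2, 3]].
Insert 6: 6 bumps 9 from row 1; 9 starts row 2. P = [[4, 6, 10], [9]], Q = [[1, 2, 3], [4]].
Insert 1: 1 bumps 4 from row 1; 4 bumps 9 from row 2; 9 starts row 3. P = [[1, 6, 10], [4], [9]], Q = [[1, 2, 3], [4], [5]].
Insert 8: 8 bumps 10 from row 1; 10 appends to row 2. P = [[1, 6, 8], [4, 10], [9]], Q = [[1, 2, 3], [4, 6], [5]].
Insert 5: 5 bumps 6 from row 1; 6 bumps 10 from row 2; 10 appends to row 3. P = [[1, 5, 8], [4, 6], [9, 10]], Q = [[1, 2, 3], [4, 6], [5, 7]].
Insert 7: 7 bumps 8 from row 1; 8 appends to row 2. P = [[1, 5, 7], [4, 6, 8], [9, 10]], Q = [[1, 2, 3], [4, 6, 8], [5, 7]].
Insert 3: 3 bumps 5 from row 1; 5 bumps 6 from row 2; 6 bumps 9 from row 3; 9 starts row 4. P = [[1, 3, 7], [4, 5, 8], [6, 10], [9]], Q = [[1, 2, 3], [4, 6, 8], [5, 7], [9]].
Insert 2: 2 bumps 3 from row 1; 3 bumps 4 from row 2; 4 bumps 6 from row 3; 6 bumps 9 from row 4; 9 starts row 5. P = [[1, 2, 7], [3, 5, 8], [4, 10], [6], [9]], Q = [[1, 2, 3], [4, 6, 8], [5, 7], [9], [10]].

So P = [[1, 2, 7], [3, 5, 8], [4, 10], [6], [9]], Q = [[1, 2, 3], [4, 6, 8], [5, 7], [9], [10]].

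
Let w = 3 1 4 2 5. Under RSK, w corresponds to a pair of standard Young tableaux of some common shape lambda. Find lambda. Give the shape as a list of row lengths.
Row-insert each entry into an empty tableau.

After inserting 3: P = [[3]].
After inserting 1: P = [[1], [3]].
After inserting 4: P = [[1, 4], [3]].
After inserting 2: P = [[1, 2], [3, 4]].
After inserting 5: P = [[1, 2, 5], [3, 4]].

The final insertion tableau P = [[1, 2, 5], [3, 4]] has shape [3, 2].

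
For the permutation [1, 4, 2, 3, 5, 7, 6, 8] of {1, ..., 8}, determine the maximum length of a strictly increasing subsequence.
6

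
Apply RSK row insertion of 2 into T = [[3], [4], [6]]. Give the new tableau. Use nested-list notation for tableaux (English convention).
[[2], [3], [4], [6]]

In row 1, 2 replaces 3 (the leftmost entry greater than 2); 3 is bumped to row 2. In row 2, 3 replaces 4 (the leftmost entry greater than 3); 4 is bumped to row 3. In row 3, 4 replaces 6 (the leftmost entry greater than 4); 6 is bumped to row 4. 6 starts a new row 4. The new tableau is [[2], [3], [4], [6]].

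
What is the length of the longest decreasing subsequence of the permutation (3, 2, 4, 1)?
3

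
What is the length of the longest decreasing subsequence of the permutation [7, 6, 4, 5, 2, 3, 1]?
5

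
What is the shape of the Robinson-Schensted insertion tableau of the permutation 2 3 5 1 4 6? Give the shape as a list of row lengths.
[4, 2]

Row-insert each entry into an empty tableau.

After inserting 2: P = [[2]].
After inserting 3: P = [[2, 3]].
After inserting 5: P = [[2, 3, 5]].
After inserting 1: P = [[1, 3, 5], [2]].
After inserting 4: P = [[1, 3, 4], [2, 5]].
After inserting 6: P = [[1, 3, 4, 6], [2, 5]].

The final insertion tableau P = [[1, 3, 4, 6], [2, 5]] has shape [4, 2].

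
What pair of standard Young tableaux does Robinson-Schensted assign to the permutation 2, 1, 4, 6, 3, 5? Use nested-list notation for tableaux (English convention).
P = [[1, 3, 5], [2, 4, 6]], Q = [[1, 3, 4], [2, 5, 6]]

Insert each entry of the permutation into P by Schensted row insertion, recording in Q the position of each new cell.

Insert 2: appended to row 1. P = [[2]].
Insert 1: 1 bumps 2 from row 1; 2 starts row 2. P = [[1], [2]].
Insert 4: appended to row 1. P = [[1, 4], [2]].
Insert 6: appended to row 1. P = [[1, 4, 6], [2]].
Insert 3: 3 bumps 4 from row 1; 4 appends to row 2. P = [[1, 3, 6], [2, 4]].
Insert 5: 5 bumps 6 from row 1; 6 appends to row 2. P = [[1, 3, 5], [2, 4, 6]].

So P = [[1, 3, 5], [2, 4, 6]], Q = [[1, 3, 4], [2, 5, 6]].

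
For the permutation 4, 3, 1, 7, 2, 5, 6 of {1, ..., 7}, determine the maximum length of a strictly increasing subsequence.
4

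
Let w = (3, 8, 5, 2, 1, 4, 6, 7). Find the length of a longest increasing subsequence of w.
4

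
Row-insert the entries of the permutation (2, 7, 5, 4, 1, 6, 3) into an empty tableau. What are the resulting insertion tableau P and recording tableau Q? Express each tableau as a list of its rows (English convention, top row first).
P = [[1, 3, 6], [2, 4], [5], [7]], Q = [[1, 2, 6], [3, 7], [4], [5]]

Insert each entry of the permutation into P by Schensted row insertion, recording in Q the position of each new cell.

Insert 2: appended to row 1. P = [[2]].
Insert 7: appended to row 1. P = [[2, 7]].
Insert 5: 5 bumps 7 from row 1; 7 starts row 2. P = [[2, 5], [7]].
Insert 4: 4 bumps 5 from row 1; 5 bumps 7 from row 2; 7 starts row 3. P = [[2, 4], [5], [7]].
Insert 1: 1 bumps 2 from row 1; 2 bumps 5 from row 2; 5 bumps 7 from row 3; 7 starts row 4. P = [[1, 4], [2], [5], [7]].
Insert 6: appended to row 1. P = [[1, 4, 6], [2], [5], [7]].
Insert 3: 3 bumps 4 from row 1; 4 appends to row 2. P = [[1, 3, 6], [2, 4], [5], [7]].

So P = [[1, 3, 6], [2, 4], [5], [7]], Q = [[1, 2, 6], [3, 7], [4], [5]].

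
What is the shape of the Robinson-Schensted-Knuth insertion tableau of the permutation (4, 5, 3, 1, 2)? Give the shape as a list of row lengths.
Row-insert each entry into an empty tableau.

After inserting 4: P = [[4]].
After inserting 5: P = [[4, 5]].
After inserting 3: P = [[3, 5], [4]].
After inserting 1: P = [[1, 5], [3], [4]].
After inserting 2: P = [[1, 2], [3, 5], [4]].

The final insertion tableau P = [[1, 2], [3, 5], [4]] has shape [2, 2, 1].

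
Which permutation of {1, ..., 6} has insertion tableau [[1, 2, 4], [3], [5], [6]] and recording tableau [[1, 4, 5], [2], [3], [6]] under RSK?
Reverse the RSK construction: for i from n down to 1, find the cell of Q containing i, remove the entry at that cell from P, and reverse-bump it up through P; the value ejected from row 1 is w(i).

Step i=6: Q has 6 at row 4, column 1; remove 6 from row 4 of P and reverse-bump: 6 enters row 3 and ejects 5; 5 enters row 2 and ejects 3; 3 enters row 1 and ejects 2. So w(6) = 2. P is now [[1, 3, 4], [5], [6]].
Step i=5: Q has 5 at row 1, column 3; remove that cell from P, ejecting 4. So w(5) = 4. P is now [[1, 3], [5], [6]].
Step i=4: Q has 4 at row 1, column 2; remove that cell from P, ejecting 3. So w(4) = 3. P is now [[1], [5], [6]].
Step i=3: Q has 3 at row 3, column 1; remove 6 from row 3 of P and reverse-bump: 6 enters row 2 and ejects 5; 5 enters row 1 and ejects 1. So w(3) = 1. P is now [[5], [6]].
Step i=2: Q has 2 at row 2, column 1; remove 6 from row 2 of P and reverse-bump: 6 enters row 1 and ejects 5. So w(2) = 5. P is now [[6]].
Step i=1: Q has 1 at row 1, column 1; remove that cell from P, ejecting 6. So w(1) = 6. P is now [].

So w = 6 5 1 3 4 2.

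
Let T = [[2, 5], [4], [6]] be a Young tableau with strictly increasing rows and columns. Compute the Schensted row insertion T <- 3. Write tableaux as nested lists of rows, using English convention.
In row 1, 3 replaces 5 (the leftmost entry greater than 3); 5 is bumped to row 2. 5 is appended to row 2. The new tableau is [[2, 3], [4, 5], [6]].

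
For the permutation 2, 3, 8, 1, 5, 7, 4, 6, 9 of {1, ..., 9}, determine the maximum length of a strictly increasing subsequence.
5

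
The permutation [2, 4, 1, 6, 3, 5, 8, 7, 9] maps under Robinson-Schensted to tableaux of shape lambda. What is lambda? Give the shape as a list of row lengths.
Row-insert each entry into an empty tableau.

After inserting 2: P = [[2]].
After inserting 4: P = [[2, 4]].
After inserting 1: P = [[1, 4], [2]].
After inserting 6: P = [[1, 4, 6], [2]].
After inserting 3: P = [[1, 3, 6], [2, 4]].
After inserting 5: P = [[1, 3, 5], [2, 4, 6]].
After inserting 8: P = [[1, 3, 5, 8], [2, 4, 6]].
After inserting 7: P = [[1, 3, 5, 7], [2, 4, 6, 8]].
After inserting 9: P = [[1, 3, 5, 7, 9], [2, 4, 6, 8]].

The final insertion tableau P = [[1, 3, 5, 7, 9], [2, 4, 6, 8]] has shape [5, 4].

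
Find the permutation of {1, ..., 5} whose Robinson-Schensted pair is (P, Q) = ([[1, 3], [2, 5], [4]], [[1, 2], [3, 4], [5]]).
4 5 2 3 1

Reverse the RSK construction: for i from n down to 1, find the cell of Q containing i, remove the entry at that cell from P, and reverse-bump it up through P; the value ejected from row 1 is w(i).

Step i=5: Q has 5 at row 3, column 1; remove 4 from row 3 of P and reverse-bump: 4 enters row 2 and ejects 2; 2 enters row 1 and ejects 1. So w(5) = 1. P is now [[2, 3], [4, 5]].
Step i=4: Q has 4 at row 2, column 2; remove 5 from row 2 of P and reverse-bump: 5 enters row 1 and ejects 3. So w(4) = 3. P is now [[2, 5], [4]].
Step i=3: Q has 3 at row 2, column 1; remove 4 from row 2 of P and reverse-bump: 4 enters row 1 and ejects 2. So w(3) = 2. P is now [[4, 5]].
Step i=2: Q has 2 at row 1, column 2; remove that cell from P, ejecting 5. So w(2) = 5. P is now [[4]].
Step i=1: Q has 1 at row 1, column 1; remove that cell from P, ejecting 4. So w(1) = 4. P is now [].

So w = 4 5 2 3 1.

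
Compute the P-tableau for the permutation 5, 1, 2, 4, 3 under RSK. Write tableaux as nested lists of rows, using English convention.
Insert 5: appended to row 1. P = [[5]].
Insert 1: 1 bumps 5 from row 1; 5 starts row 2. P = [[1], [5]].
Insert 2: appended to row 1. P = [[1, 2], [5]].
Insert 4: appended to row 1. P = [[1, 2, 4], [5]].
Insert 3: 3 bumps 4 from row 1; 4 bumps 5 from row 2; 5 starts row 3. P = [[1, 2, 3], [4], [5]].

So P = [[1, 2, 3], [4], [5]].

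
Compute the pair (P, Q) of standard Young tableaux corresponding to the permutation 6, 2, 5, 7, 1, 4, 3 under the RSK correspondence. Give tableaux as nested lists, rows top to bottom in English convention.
P = [[1, 3, 7], [2, 4], [5], [6]], Q = [[1, 3, 4], [2, 6], [5], [7]]

Insert each entry of the permutation into P by Schensted row insertion, recording in Q the position of each new cell.

Insert 6: appended to row 1. P = [[6]].
Insert 2: 2 bumps 6 from row 1; 6 starts row 2. P = [[2], [6]].
Insert 5: appended to row 1. P = [[2, 5], [6]].
Insert 7: appended to row 1. P = [[2, 5, 7], [6]].
Insert 1: 1 bumps 2 from row 1; 2 bumps 6 from row 2; 6 starts row 3. P = [[1, 5, 7], [2], [6]].
Insert 4: 4 bumps 5 from row 1; 5 appends to row 2. P = [[1, 4, 7], [2, 5], [6]].
Insert 3: 3 bumps 4 from row 1; 4 bumps 5 from row 2; 5 bumps 6 from row 3; 6 starts row 4. P = [[1, 3, 7], [2, 4], [5], [6]].

So P = [[1, 3, 7], [2, 4], [5], [6]], Q = [[1, 3, 4], [2, 6], [5], [7]].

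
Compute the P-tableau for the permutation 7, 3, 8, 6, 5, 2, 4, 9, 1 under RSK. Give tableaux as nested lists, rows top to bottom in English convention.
P = [[1, 4, 9], [2, 5], [3, 8], [6], [7]]

Insert 7: appended to row 1. P = [[7]].
Insert 3: 3 bumps 7 from row 1; 7 starts row 2. P = [[3], [7]].
Insert 8: appended to row 1. P = [[3, 8], [7]].
Insert 6: 6 bumps 8 from row 1; 8 appends to row 2. P = [[3, 6], [7, 8]].
Insert 5: 5 bumps 6 from row 1; 6 bumps 7 from row 2; 7 starts row 3. P = [[3, 5], [6, 8], [7]].
Insert 2: 2 bumps 3 from row 1; 3 bumps 6 from row 2; 6 bumps 7 from row 3; 7 starts row 4. P = [[2, 5], [3, 8], [6], [7]].
Insert 4: 4 bumps 5 from row 1; 5 bumps 8 from row 2; 8 appends to row 3. P = [[2, 4], [3, 5], [6, 8], [7]].
Insert 9: appended to row 1. P = [[2, 4, 9], [3, 5], [6, 8], [7]].
Insert 1: 1 bumps 2 from row 1; 2 bumps 3 from row 2; 3 bumps 6 from row 3; 6 bumps 7 from row 4; 7 starts row 5. P = [[1, 4, 9], [2, 5], [3, 8], [6], [7]].

So P = [[1, 4, 9], [2, 5], [3, 8], [6], [7]].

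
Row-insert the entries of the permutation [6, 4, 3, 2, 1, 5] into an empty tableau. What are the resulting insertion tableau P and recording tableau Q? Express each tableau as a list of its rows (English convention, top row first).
P = [[1, 5], [2], [3], [4], [6]], Q = [[1, 6], [2], [3], [4], [5]]

Insert each entry of the permutation into P by Schensted row insertion, recording in Q the position of each new cell.

Insert 6: appended to row 1. P = [[6]].
Insert 4: 4 bumps 6 from row 1; 6 starts row 2. P = [[4], [6]].
Insert 3: 3 bumps 4 from row 1; 4 bumps 6 from row 2; 6 starts row 3. P = [[3], [4], [6]].
Insert 2: 2 bumps 3 from row 1; 3 bumps 4 from row 2; 4 bumps 6 from row 3; 6 starts row 4. P = [[2], [3], [4], [6]].
Insert 1: 1 bumps 2 from row 1; 2 bumps 3 from row 2; 3 bumps 4 from row 3; 4 bumps 6 from row 4; 6 starts row 5. P = [[1], [2], [3], [4], [6]].
Insert 5: appended to row 1. P = [[1, 5], [2], [3], [4], [6]].

So P = [[1, 5], [2], [3], [4], [6]], Q = [[1, 6], [2], [3], [4], [5]].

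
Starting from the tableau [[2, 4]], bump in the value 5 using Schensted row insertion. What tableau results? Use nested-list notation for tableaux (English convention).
[[2, 4, 5]]

5 is larger than every entry of row 1, so it is appended to row 1. The new tableau is [[2, 4, 5]].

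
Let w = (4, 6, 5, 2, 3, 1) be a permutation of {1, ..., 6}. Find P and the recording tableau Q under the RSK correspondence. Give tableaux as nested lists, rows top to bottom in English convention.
Insert each entry of the permutation into P by Schensted row insertion, recording in Q the position of each new cell.

After inserting 4: P = [[4]].
After inserting 6: P = [[4, 6]].
After inserting 5: P = [[4, 5], [6]].
After inserting 2: P = [[2, 5], [4], [6]].
After inserting 3: P = [[2, 3], [4, 5], [6]].
After inserting 1: P = [[1, 3], [2, 5], [4], [6]].

So P = [[1, 3], [2, 5], [4], [6]], Q = [[1, 2], [3, 5], [4], [6]].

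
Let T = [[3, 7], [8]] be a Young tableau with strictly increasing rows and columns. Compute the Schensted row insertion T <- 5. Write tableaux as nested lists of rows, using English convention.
[[3, 5], [7], [8]]

In row 1, 5 replaces 7 (the leftmost entry greater than 5); 7 is bumped to row 2. In row 2, 7 replaces 8 (the leftmost entry greater than 7); 8 is bumped to row 3. 8 starts a new row 3. The new tableau is [[3, 5], [7], [8]].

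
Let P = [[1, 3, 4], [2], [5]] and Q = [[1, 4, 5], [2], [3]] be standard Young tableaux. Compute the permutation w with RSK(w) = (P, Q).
5 2 1 3 4

Reverse the RSK construction: for i from n down to 1, find the cell of Q containing i, remove the entry at that cell from P, and reverse-bump it up through P; the value ejected from row 1 is w(i).

Step i=5: Q has 5 at row 1, column 3; remove that cell from P, ejecting 4. So w(5) = 4. P is now [[1, 3], [2], [5]].
Step i=4: Q has 4 at row 1, column 2; remove that cell from P, ejecting 3. So w(4) = 3. P is now [[1], [2], [5]].
Step i=3: Q has 3 at row 3, column 1; remove 5 from row 3 of P and reverse-bump: 5 enters row 2 and ejects 2; 2 enters row 1 and ejects 1. So w(3) = 1. P is now [[2], [5]].
Step i=2: Q has 2 at row 2, column 1; remove 5 from row 2 of P and reverse-bump: 5 enters row 1 and ejects 2. So w(2) = 2. P is now [[5]].
Step i=1: Q has 1 at row 1, column 1; remove that cell from P, ejecting 5. So w(1) = 5. P is now [].

So w = 5 2 1 3 4.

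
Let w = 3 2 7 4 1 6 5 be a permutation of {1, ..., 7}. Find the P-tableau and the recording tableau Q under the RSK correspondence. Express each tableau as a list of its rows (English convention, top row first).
P = [[1, 4, 5], [2, 6], [3, 7]], Q = [[1, 3, 6], [2, 4], [5, 7]]

Insert each entry of the permutation into P by Schensted row insertion, recording in Q the position of each new cell.

Insert 3: appended to row 1. P = [[3]].
Insert 2: 2 bumps 3 from row 1; 3 starts row 2. P = [[2], [3]].
Insert 7: appended to row 1. P = [[2, 7], [3]].
Insert 4: 4 bumps 7 from row 1; 7 appends to row 2. P = [[2, 4], [3, 7]].
Insert 1: 1 bumps 2 from row 1; 2 bumps 3 from row 2; 3 starts row 3. P = [[1, 4], [2, 7], [3]].
Insert 6: appended to row 1. P = [[1, 4, 6], [2, 7], [3]].
Insert 5: 5 bumps 6 from row 1; 6 bumps 7 from row 2; 7 appends to row 3. P = [[1, 4, 5], [2, 6], [3, 7]].

So P = [[1, 4, 5], [2, 6], [3, 7]], Q = [[1, 3, 6], [2, 4], [5, 7]].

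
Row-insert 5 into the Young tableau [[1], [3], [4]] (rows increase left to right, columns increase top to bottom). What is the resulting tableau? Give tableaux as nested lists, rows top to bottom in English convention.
[[1, 5], [3], [4]]

5 is larger than every entry of row 1, so it is appended to row 1. The new tableau is [[1, 5], [3], [4]].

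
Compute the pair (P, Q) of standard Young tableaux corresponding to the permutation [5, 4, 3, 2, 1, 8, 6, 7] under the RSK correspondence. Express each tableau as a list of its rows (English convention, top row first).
P = [[1, 6, 7], [2, 8], [3], [4], [5]], Q = [[1, 6, 8], [2, 7], [3], [4], [5]]

Insert each entry of the permutation into P by Schensted row insertion, recording in Q the position of each new cell.

Insert 5: appended to row 1. P = [[5]].
Insert 4: 4 bumps 5 from row 1; 5 starts row 2. P = [[4], [5]].
Insert 3: 3 bumps 4 from row 1; 4 bumps 5 from row 2; 5 starts row 3. P = [[3], [4], [5]].
Insert 2: 2 bumps 3 from row 1; 3 bumps 4 from row 2; 4 bumps 5 from row 3; 5 starts row 4. P = [[2], [3], [4], [5]].
Insert 1: 1 bumps 2 from row 1; 2 bumps 3 from row 2; 3 bumps 4 from row 3; 4 bumps 5 from row 4; 5 starts row 5. P = [[1], [2], [3], [4], [5]].
Insert 8: appended to row 1. P = [[1, 8], [2], [3], [4], [5]].
Insert 6: 6 bumps 8 from row 1; 8 appends to row 2. P = [[1, 6], [2, 8], [3], [4], [5]].
Insert 7: appended to row 1. P = [[1, 6, 7], [2, 8], [3], [4], [5]].

So P = [[1, 6, 7], [2, 8], [3], [4], [5]], Q = [[1, 6, 8], [2, 7], [3], [4], [5]].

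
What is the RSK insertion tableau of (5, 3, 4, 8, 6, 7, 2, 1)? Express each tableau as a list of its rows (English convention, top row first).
P = [[1, 4, 6, 7], [2, 8], [3], [5]]

After inserting 5: P = [[5]].
After inserting 3: P = [[3], [5]].
After inserting 4: P = [[3, 4], [5]].
After inserting 8: P = [[3, 4, 8], [5]].
After inserting 6: P = [[3, 4, 6], [5, 8]].
After inserting 7: P = [[3, 4, 6, 7], [5, 8]].
After inserting 2: P = [[2, 4, 6, 7], [3, 8], [5]].
After inserting 1: P = [[1, 4, 6, 7], [2, 8], [3], [5]].

So P = [[1, 4, 6, 7], [2, 8], [3], [5]].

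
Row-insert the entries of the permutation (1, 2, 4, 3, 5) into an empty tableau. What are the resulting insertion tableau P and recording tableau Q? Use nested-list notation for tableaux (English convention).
P = [[1, 2, 3, 5], [4]], Q = [[1, 2, 3, 5], [4]]

Insert each entry of the permutation into P by Schensted row insertion, recording in Q the position of each new cell.

Insert 1: appended to row 1. P = [[1]].
Insert 2: appended to row 1. P = [[1, 2]].
Insert 4: appended to row 1. P = [[1, 2, 4]].
Insert 3: 3 bumps 4 from row 1; 4 starts row 2. P = [[1, 2, 3], [4]].
Insert 5: appended to row 1. P = [[1, 2, 3, 5], [4]].

So P = [[1, 2, 3, 5], [4]], Q = [[1, 2, 3, 5], [4]].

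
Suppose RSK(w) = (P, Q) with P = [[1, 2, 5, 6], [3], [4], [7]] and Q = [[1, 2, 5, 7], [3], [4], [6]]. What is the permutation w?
Reverse the RSK construction: for i from n down to 1, find the cell of Q containing i, remove the entry at that cell from P, and reverse-bump it up through P; the value ejected from row 1 is w(i).

Step i=7: Q has 7 at row 1, column 4; remove that cell from P, ejecting 6. So w(7) = 6. P is now [[1, 2, 5], [3], [4], [7]].
Step i=6: Q has 6 at row 4, column 1; remove 7 from row 4 of P and reverse-bump: 7 enters row 3 and ejects 4; 4 enters row 2 and ejects 3; 3 enters row 1 and ejects 2. So w(6) = 2. P is now [[1, 3, 5], [4], [7]].
Step i=5: Q has 5 at row 1, column 3; remove that cell from P, ejecting 5. So w(5) = 5. P is now [[1, 3], [4], [7]].
Step i=4: Q has 4 at row 3, column 1; remove 7 from row 3 of P and reverse-bump: 7 enters row 2 and ejects 4; 4 enters row 1 and ejects 3. So w(4) = 3. P is now [[1, 4], [7]].
Step i=3: Q has 3 at row 2, column 1; remove 7 from row 2 of P and reverse-bump: 7 enters row 1 and ejects 4. So w(3) = 4. P is now [[1, 7]].
Step i=2: Q has 2 at row 1, column 2; remove that cell from P, ejecting 7. So w(2) = 7. P is now [[1]].
Step i=1: Q has 1 at row 1, column 1; remove that cell from P, ejecting 1. So w(1) = 1. P is now [].

So w = 1 7 4 3 5 2 6.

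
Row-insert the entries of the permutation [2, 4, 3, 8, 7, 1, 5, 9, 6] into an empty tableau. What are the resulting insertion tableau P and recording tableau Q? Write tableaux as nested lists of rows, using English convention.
P = [[1, 3, 5, 6], [2, 7, 9], [4, 8]], Q = [[1, 2, 4, 8], [3, 5, 9], [6, 7]]

Insert each entry of the permutation into P by Schensted row insertion, recording in Q the position of each new cell.

Insert 2: appended to row 1. P = [[2]].
Insert 4: appended to row 1. P = [[2, 4]].
Insert 3: 3 bumps 4 from row 1; 4 starts row 2. P = [[2, 3], [4]].
Insert 8: appended to row 1. P = [[2, 3, 8], [4]].
Insert 7: 7 bumps 8 from row 1; 8 appends to row 2. P = [[2, 3, 7], [4, 8]].
Insert 1: 1 bumps 2 from row 1; 2 bumps 4 from row 2; 4 starts row 3. P = [[1, 3, 7], [2, 8], [4]].
Insert 5: 5 bumps 7 from row 1; 7 bumps 8 from row 2; 8 appends to row 3. P = [[1, 3, 5], [2, 7], [4, 8]].
Insert 9: appended to row 1. P = [[1, 3, 5, 9], [2, 7], [4, 8]].
Insert 6: 6 bumps 9 from row 1; 9 appends to row 2. P = [[1, 3, 5, 6], [2, 7, 9], [4, 8]].

So P = [[1, 3, 5, 6], [2, 7, 9], [4, 8]], Q = [[1, 2, 4, 8], [3, 5, 9], [6, 7]].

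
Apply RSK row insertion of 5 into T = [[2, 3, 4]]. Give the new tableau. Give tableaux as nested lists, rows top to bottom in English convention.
[[2, 3, 4, 5]]

5 is larger than every entry of row 1, so it is appended to row 1. The new tableau is [[2, 3, 4, 5]].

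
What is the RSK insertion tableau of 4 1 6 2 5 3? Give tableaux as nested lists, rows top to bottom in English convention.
Insert 4: appended to row 1. P = [[4]].
Insert 1: 1 bumps 4 from row 1; 4 starts row 2. P = [[1], [4]].
Insert 6: appended to row 1. P = [[1, 6], [4]].
Insert 2: 2 bumps 6 from row 1; 6 appends to row 2. P = [[1, 2], [4, 6]].
Insert 5: appended to row 1. P = [[1, 2, 5], [4, 6]].
Insert 3: 3 bumps 5 from row 1; 5 bumps 6 from row 2; 6 starts row 3. P = [[1, 2, 3], [4, 5], [6]].

So P = [[1, 2, 3], [4, 5], [6]].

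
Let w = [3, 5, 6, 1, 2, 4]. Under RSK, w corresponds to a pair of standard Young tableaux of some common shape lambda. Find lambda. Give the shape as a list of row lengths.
Row-insert each entry into an empty tableau.

After inserting 3: P = [[3]].
After inserting 5: P = [[3, 5]].
After inserting 6: P = [[3, 5, 6]].
After inserting 1: P = [[1, 5, 6], [3]].
After inserting 2: P = [[1, 2, 6], [3, 5]].
After inserting 4: P = [[1, 2, 4], [3, 5, 6]].

The final insertion tableau P = [[1, 2, 4], [3, 5, 6]] has shape [3, 3].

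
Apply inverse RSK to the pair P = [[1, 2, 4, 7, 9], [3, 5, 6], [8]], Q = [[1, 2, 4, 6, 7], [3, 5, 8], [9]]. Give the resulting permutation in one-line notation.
Reverse RSK: for i = n, n-1, ..., 1, locate i in Q, remove the corresponding corner cell from P, and reverse-bump its entry up through P; the value ejected from row 1 is w(i).

So w = 3 5 1 6 2 8 9 7 4.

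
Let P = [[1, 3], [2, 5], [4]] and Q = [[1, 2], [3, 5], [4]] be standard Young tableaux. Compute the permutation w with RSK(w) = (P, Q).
4 5 2 1 3

Reverse the RSK construction: for i from n down to 1, find the cell of Q containing i, remove the entry at that cell from P, and reverse-bump it up through P; the value ejected from row 1 is w(i).

Step i=5: Q has 5 at row 2, column 2; remove 5 from row 2 of P and reverse-bump: 5 enters row 1 and ejects 3. So w(5) = 3. P is now [[1, 5], [2], [4]].
Step i=4: Q has 4 at row 3, column 1; remove 4 from row 3 of P and reverse-bump: 4 enters row 2 and ejects 2; 2 enters row 1 and ejects 1. So w(4) = 1. P is now [[2, 5], [4]].
Step i=3: Q has 3 at row 2, column 1; remove 4 from row 2 of P and reverse-bump: 4 enters row 1 and ejects 2. So w(3) = 2. P is now [[4, 5]].
Step i=2: Q has 2 at row 1, column 2; remove that cell from P, ejecting 5. So w(2) = 5. P is now [[4]].
Step i=1: Q has 1 at row 1, column 1; remove that cell from P, ejecting 4. So w(1) = 4. P is now [].

So w = 4 5 2 1 3.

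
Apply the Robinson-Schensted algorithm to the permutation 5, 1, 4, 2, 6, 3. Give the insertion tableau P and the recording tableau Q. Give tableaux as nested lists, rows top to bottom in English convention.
Insert each entry of the permutation into P by Schensted row insertion, recording in Q the position of each new cell.

Insert 5: appended to row 1. P = [[5]].
Insert 1: 1 bumps 5 from row 1; 5 starts row 2. P = [[1], [5]].
Insert 4: appended to row 1. P = [[1, 4], [5]].
Insert 2: 2 bumps 4 from row 1; 4 bumps 5 from row 2; 5 starts row 3. P = [[1, 2], [4], [5]].
Insert 6: appended to row 1. P = [[1, 2, 6], [4], [5]].
Insert 3: 3 bumps 6 from row 1; 6 appends to row 2. P = [[1, 2, 3], [4, 6], [5]].

So P = [[1, 2, 3], [4, 6], [5]], Q = [[1, 3, 5], [2, 6], [4]].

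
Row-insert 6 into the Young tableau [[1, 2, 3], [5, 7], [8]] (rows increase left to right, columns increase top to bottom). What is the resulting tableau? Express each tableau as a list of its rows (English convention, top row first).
6 is larger than every entry of row 1, so it is appended to row 1. The new tableau is [[1, 2, 3, 6], [5, 7], [8]].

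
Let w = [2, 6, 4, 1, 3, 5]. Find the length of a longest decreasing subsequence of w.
3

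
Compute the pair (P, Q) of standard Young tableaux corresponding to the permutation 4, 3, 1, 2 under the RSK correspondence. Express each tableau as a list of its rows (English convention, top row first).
Insert each entry of the permutation into P by Schensted row insertion, recording in Q the position of each new cell.

Insert 4: appended to row 1. P = [[4]], Q = [[1]].
Insert 3: 3 bumps 4 from row 1; 4 starts row 2. P = [[3], [4]], Q = [[1], [2]].
Insert 1: 1 bumps 3 from row 1; 3 bumps 4 from row 2; 4 starts row 3. P = [[1], [3], [4]], Q = [[1], [2], [3]].
Insert 2: appended to row 1. P = [[1, 2], [3], [4]], Q = [[1, 4], [2], [3]].

So P = [[1, 2], [3], [4]], Q = [[1, 4], [2], [3]].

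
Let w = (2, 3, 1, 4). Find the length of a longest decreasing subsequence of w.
2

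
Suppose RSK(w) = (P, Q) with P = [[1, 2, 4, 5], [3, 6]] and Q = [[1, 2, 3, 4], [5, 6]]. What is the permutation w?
Reverse the RSK construction: for i from n down to 1, find the cell of Q containing i, remove the entry at that cell from P, and reverse-bump it up through P; the value ejected from row 1 is w(i).

Step i=6: Q has 6 at row 2, column 2; remove 6 from row 2 of P and reverse-bump: 6 enters row 1 and ejects 5. So w(6) = 5. P is now [[1, 2, 4, 6], [3]].
Step i=5: Q has 5 at row 2, column 1; remove 3 from row 2 of P and reverse-bump: 3 enters row 1 and ejects 2. So w(5) = 2. P is now [[1, 3, 4, 6]].
Step i=4: Q has 4 at row 1, column 4; remove that cell from P, ejecting 6. So w(4) = 6. P is now [[1, 3, 4]].
Step i=3: Q has 3 at row 1, column 3; remove that cell from P, ejecting 4. So w(3) = 4. P is now [[1, 3]].
Step i=2: Q has 2 at row 1, column 2; remove that cell from P, ejecting 3. So w(2) = 3. P is now [[1]].
Step i=1: Q has 1 at row 1, column 1; remove that cell from P, ejecting 1. So w(1) = 1. P is now [].

So w = 1 3 4 6 2 5.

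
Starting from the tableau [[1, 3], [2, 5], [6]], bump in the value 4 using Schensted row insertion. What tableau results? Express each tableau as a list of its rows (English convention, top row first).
[[1, 3, 4], [2, 5], [6]]

4 is larger than every entry of row 1, so it is appended to row 1. The new tableau is [[1, 3, 4], [2, 5], [6]].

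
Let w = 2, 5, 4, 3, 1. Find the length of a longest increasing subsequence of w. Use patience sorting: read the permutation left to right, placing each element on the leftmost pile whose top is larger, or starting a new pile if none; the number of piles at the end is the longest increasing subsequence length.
2: new pile. tops = [2]
5: new pile. tops = [2, 5]
4: onto pile 2 (replacing 5). tops = [2, 4]
3: onto pile 2 (replacing 4). tops = [2, 3]
1: onto pile 1 (replacing 2). tops = [1, 3]

2 piles, so the longest increasing subsequence has length 2.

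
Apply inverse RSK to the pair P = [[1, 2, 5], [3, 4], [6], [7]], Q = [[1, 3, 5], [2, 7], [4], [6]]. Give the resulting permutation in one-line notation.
Reverse RSK: for i = n, n-1, ..., 1, locate i in Q, remove the corresponding corner cell from P, and reverse-bump its entry up through P; the value ejected from row 1 is w(i).

So w = 7 3 6 4 5 1 2.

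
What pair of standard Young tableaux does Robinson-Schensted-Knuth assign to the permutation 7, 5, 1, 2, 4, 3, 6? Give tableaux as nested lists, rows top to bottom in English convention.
Insert each entry of the permutation into P by Schensted row insertion, recording in Q the position of each new cell.

Insert 7: appended to row 1. P = [[7]].
Insert 5: 5 bumps 7 from row 1; 7 starts row 2. P = [[5], [7]].
Insert 1: 1 bumps 5 from row 1; 5 bumps 7 from row 2; 7 starts row 3. P = [[1], [5], [7]].
Insert 2: appended to row 1. P = [[1, 2], [5], [7]].
Insert 4: appended to row 1. P = [[1, 2, 4], [5], [7]].
Insert 3: 3 bumps 4 from row 1; 4 bumps 5 from row 2; 5 bumps 7 from row 3; 7 starts row 4. P = [[1, 2, 3], [4], [5], [7]].
Insert 6: appended to row 1. P = [[1, 2, 3, 6], [4], [5], [7]].

So P = [[1, 2, 3, 6], [4], [5], [7]], Q = [[1, 4, 5, 7], [2], [3], [6]].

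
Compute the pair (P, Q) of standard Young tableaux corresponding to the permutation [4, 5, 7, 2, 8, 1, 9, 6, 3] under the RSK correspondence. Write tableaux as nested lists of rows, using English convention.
Insert each entry of the permutation into P by Schensted row insertion, recording in Q the position of each new cell.

Insert 4: appended to row 1. P = [[4]].
Insert 5: appended to row 1. P = [[4, 5]].
Insert 7: appended to row 1. P = [[4, 5, 7]].
Insert 2: 2 bumps 4 from row 1; 4 starts row 2. P = [[2, 5, 7], [4]].
Insert 8: appended to row 1. P = [[2, 5, 7, 8], [4]].
Insert 1: 1 bumps 2 from row 1; 2 bumps 4 from row 2; 4 starts row 3. P = [[1, 5, 7, 8], [2], [4]].
Insert 9: appended to row 1. P = [[1, 5, 7, 8, 9], [2], [4]].
Insert 6: 6 bumps 7 from row 1; 7 appends to row 2. P = [[1, 5, 6, 8, 9], [2, 7], [4]].
Insert 3: 3 bumps 5 from row 1; 5 bumps 7 from row 2; 7 appends to row 3. P = [[1, 3, 6, 8, 9], [2, 5], [4, 7]].

So P = [[1, 3, 6, 8, 9], [2, 5], [4, 7]], Q = [[1, 2, 3, 5, 7], [4, 8], [6, 9]].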